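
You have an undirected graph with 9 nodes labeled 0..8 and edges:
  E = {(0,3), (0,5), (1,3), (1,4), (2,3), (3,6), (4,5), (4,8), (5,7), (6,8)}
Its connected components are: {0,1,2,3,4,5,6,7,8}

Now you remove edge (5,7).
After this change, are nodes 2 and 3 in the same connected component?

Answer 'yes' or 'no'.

Answer: yes

Derivation:
Initial components: {0,1,2,3,4,5,6,7,8}
Removing edge (5,7): it was a bridge — component count 1 -> 2.
New components: {0,1,2,3,4,5,6,8} {7}
Are 2 and 3 in the same component? yes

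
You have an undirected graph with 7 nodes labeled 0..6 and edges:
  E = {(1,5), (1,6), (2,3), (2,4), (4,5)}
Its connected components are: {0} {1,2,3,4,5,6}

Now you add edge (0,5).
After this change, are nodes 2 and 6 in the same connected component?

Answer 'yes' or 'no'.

Answer: yes

Derivation:
Initial components: {0} {1,2,3,4,5,6}
Adding edge (0,5): merges {0} and {1,2,3,4,5,6}.
New components: {0,1,2,3,4,5,6}
Are 2 and 6 in the same component? yes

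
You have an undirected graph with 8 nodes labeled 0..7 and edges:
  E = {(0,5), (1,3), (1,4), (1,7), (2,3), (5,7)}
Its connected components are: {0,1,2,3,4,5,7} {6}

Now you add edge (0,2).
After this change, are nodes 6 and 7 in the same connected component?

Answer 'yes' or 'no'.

Answer: no

Derivation:
Initial components: {0,1,2,3,4,5,7} {6}
Adding edge (0,2): both already in same component {0,1,2,3,4,5,7}. No change.
New components: {0,1,2,3,4,5,7} {6}
Are 6 and 7 in the same component? no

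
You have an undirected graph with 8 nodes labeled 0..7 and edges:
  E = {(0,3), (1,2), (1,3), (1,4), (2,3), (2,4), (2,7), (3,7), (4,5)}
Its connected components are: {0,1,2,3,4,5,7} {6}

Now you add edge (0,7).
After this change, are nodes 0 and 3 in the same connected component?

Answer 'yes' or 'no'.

Answer: yes

Derivation:
Initial components: {0,1,2,3,4,5,7} {6}
Adding edge (0,7): both already in same component {0,1,2,3,4,5,7}. No change.
New components: {0,1,2,3,4,5,7} {6}
Are 0 and 3 in the same component? yes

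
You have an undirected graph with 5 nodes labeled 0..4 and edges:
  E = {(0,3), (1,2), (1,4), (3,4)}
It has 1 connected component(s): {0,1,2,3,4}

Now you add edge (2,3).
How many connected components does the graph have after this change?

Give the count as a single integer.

Answer: 1

Derivation:
Initial component count: 1
Add (2,3): endpoints already in same component. Count unchanged: 1.
New component count: 1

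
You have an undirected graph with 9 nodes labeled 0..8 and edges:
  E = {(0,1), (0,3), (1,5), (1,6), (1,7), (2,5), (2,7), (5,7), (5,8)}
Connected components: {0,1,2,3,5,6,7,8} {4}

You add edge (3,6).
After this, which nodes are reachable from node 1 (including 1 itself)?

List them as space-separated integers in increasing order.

Before: nodes reachable from 1: {0,1,2,3,5,6,7,8}
Adding (3,6): both endpoints already in same component. Reachability from 1 unchanged.
After: nodes reachable from 1: {0,1,2,3,5,6,7,8}

Answer: 0 1 2 3 5 6 7 8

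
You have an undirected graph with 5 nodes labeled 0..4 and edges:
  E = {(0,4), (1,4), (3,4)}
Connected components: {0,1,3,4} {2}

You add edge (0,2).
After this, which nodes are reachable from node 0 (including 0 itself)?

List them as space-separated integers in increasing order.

Answer: 0 1 2 3 4

Derivation:
Before: nodes reachable from 0: {0,1,3,4}
Adding (0,2): merges 0's component with another. Reachability grows.
After: nodes reachable from 0: {0,1,2,3,4}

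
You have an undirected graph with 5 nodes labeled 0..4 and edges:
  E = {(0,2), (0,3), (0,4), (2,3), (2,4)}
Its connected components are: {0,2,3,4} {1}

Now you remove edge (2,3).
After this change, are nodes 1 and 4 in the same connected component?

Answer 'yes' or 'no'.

Initial components: {0,2,3,4} {1}
Removing edge (2,3): not a bridge — component count unchanged at 2.
New components: {0,2,3,4} {1}
Are 1 and 4 in the same component? no

Answer: no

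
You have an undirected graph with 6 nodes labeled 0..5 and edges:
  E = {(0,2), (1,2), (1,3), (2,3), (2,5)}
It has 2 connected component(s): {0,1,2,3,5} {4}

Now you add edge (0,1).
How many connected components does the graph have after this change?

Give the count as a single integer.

Answer: 2

Derivation:
Initial component count: 2
Add (0,1): endpoints already in same component. Count unchanged: 2.
New component count: 2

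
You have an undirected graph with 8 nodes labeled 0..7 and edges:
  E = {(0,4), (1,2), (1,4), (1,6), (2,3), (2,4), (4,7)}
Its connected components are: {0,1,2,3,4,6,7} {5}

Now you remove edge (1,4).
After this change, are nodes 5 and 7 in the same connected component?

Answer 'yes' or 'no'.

Initial components: {0,1,2,3,4,6,7} {5}
Removing edge (1,4): not a bridge — component count unchanged at 2.
New components: {0,1,2,3,4,6,7} {5}
Are 5 and 7 in the same component? no

Answer: no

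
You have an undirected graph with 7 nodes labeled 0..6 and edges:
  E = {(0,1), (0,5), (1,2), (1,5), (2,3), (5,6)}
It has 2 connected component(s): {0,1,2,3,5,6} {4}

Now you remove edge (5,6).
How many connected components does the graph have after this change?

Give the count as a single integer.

Answer: 3

Derivation:
Initial component count: 2
Remove (5,6): it was a bridge. Count increases: 2 -> 3.
  After removal, components: {0,1,2,3,5} {4} {6}
New component count: 3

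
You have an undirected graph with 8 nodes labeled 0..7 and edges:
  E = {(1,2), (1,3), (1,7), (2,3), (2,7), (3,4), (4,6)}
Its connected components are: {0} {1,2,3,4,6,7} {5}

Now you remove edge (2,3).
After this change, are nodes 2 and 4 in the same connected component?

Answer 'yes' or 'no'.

Initial components: {0} {1,2,3,4,6,7} {5}
Removing edge (2,3): not a bridge — component count unchanged at 3.
New components: {0} {1,2,3,4,6,7} {5}
Are 2 and 4 in the same component? yes

Answer: yes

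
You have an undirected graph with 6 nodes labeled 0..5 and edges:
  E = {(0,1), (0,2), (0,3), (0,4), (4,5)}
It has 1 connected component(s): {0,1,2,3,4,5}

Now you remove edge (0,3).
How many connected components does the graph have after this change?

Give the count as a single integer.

Initial component count: 1
Remove (0,3): it was a bridge. Count increases: 1 -> 2.
  After removal, components: {0,1,2,4,5} {3}
New component count: 2

Answer: 2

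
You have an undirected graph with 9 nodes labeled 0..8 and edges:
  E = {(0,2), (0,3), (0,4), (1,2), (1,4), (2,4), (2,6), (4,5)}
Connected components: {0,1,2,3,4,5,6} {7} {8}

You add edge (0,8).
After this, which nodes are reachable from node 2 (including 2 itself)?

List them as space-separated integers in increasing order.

Answer: 0 1 2 3 4 5 6 8

Derivation:
Before: nodes reachable from 2: {0,1,2,3,4,5,6}
Adding (0,8): merges 2's component with another. Reachability grows.
After: nodes reachable from 2: {0,1,2,3,4,5,6,8}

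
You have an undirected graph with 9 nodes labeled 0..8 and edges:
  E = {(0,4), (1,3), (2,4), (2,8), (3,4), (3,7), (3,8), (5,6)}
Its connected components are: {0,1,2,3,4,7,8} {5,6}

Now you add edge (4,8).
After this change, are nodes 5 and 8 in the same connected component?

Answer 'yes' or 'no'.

Answer: no

Derivation:
Initial components: {0,1,2,3,4,7,8} {5,6}
Adding edge (4,8): both already in same component {0,1,2,3,4,7,8}. No change.
New components: {0,1,2,3,4,7,8} {5,6}
Are 5 and 8 in the same component? no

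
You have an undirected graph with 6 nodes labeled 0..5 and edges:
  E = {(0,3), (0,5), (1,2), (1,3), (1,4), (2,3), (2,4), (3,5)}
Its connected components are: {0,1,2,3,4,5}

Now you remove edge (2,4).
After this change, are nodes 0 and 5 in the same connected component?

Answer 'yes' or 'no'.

Initial components: {0,1,2,3,4,5}
Removing edge (2,4): not a bridge — component count unchanged at 1.
New components: {0,1,2,3,4,5}
Are 0 and 5 in the same component? yes

Answer: yes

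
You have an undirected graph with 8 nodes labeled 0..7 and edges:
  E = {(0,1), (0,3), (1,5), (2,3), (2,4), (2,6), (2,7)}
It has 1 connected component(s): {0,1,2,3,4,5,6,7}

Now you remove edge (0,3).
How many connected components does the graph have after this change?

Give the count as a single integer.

Answer: 2

Derivation:
Initial component count: 1
Remove (0,3): it was a bridge. Count increases: 1 -> 2.
  After removal, components: {0,1,5} {2,3,4,6,7}
New component count: 2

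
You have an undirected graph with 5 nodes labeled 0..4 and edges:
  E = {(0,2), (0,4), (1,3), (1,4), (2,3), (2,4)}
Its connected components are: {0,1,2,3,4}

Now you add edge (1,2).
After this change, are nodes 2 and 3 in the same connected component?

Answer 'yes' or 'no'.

Answer: yes

Derivation:
Initial components: {0,1,2,3,4}
Adding edge (1,2): both already in same component {0,1,2,3,4}. No change.
New components: {0,1,2,3,4}
Are 2 and 3 in the same component? yes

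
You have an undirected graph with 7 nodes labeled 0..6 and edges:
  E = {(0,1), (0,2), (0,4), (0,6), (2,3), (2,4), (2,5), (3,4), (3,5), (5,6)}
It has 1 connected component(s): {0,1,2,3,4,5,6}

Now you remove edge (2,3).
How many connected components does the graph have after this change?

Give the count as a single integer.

Initial component count: 1
Remove (2,3): not a bridge. Count unchanged: 1.
  After removal, components: {0,1,2,3,4,5,6}
New component count: 1

Answer: 1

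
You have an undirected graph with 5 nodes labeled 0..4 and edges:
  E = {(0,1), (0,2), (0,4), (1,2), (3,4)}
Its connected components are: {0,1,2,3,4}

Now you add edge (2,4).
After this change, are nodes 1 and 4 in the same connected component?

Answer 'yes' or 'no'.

Initial components: {0,1,2,3,4}
Adding edge (2,4): both already in same component {0,1,2,3,4}. No change.
New components: {0,1,2,3,4}
Are 1 and 4 in the same component? yes

Answer: yes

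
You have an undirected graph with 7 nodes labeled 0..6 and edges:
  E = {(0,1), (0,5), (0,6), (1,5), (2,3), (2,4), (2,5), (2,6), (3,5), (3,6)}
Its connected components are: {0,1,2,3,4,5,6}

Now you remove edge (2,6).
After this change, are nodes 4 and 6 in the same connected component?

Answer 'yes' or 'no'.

Initial components: {0,1,2,3,4,5,6}
Removing edge (2,6): not a bridge — component count unchanged at 1.
New components: {0,1,2,3,4,5,6}
Are 4 and 6 in the same component? yes

Answer: yes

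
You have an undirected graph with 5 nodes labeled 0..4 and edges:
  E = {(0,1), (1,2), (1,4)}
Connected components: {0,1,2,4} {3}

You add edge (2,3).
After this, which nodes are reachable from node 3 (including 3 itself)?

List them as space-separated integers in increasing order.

Before: nodes reachable from 3: {3}
Adding (2,3): merges 3's component with another. Reachability grows.
After: nodes reachable from 3: {0,1,2,3,4}

Answer: 0 1 2 3 4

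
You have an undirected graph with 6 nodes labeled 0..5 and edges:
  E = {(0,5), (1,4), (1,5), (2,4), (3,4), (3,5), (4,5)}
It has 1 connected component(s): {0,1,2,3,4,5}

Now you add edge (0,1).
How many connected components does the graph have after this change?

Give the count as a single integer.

Answer: 1

Derivation:
Initial component count: 1
Add (0,1): endpoints already in same component. Count unchanged: 1.
New component count: 1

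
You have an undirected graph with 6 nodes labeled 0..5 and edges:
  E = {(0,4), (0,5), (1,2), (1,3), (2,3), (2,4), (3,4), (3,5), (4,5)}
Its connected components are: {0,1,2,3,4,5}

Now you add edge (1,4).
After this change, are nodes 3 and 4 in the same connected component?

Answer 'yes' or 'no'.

Initial components: {0,1,2,3,4,5}
Adding edge (1,4): both already in same component {0,1,2,3,4,5}. No change.
New components: {0,1,2,3,4,5}
Are 3 and 4 in the same component? yes

Answer: yes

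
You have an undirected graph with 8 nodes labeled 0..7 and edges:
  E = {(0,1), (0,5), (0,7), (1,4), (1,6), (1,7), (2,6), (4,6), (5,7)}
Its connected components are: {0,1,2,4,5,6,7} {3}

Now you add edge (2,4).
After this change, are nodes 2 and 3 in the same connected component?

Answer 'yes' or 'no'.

Initial components: {0,1,2,4,5,6,7} {3}
Adding edge (2,4): both already in same component {0,1,2,4,5,6,7}. No change.
New components: {0,1,2,4,5,6,7} {3}
Are 2 and 3 in the same component? no

Answer: no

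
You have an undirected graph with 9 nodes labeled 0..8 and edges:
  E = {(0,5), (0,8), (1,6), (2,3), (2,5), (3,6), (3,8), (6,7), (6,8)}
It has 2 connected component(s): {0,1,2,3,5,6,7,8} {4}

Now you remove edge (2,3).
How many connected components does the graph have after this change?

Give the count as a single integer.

Initial component count: 2
Remove (2,3): not a bridge. Count unchanged: 2.
  After removal, components: {0,1,2,3,5,6,7,8} {4}
New component count: 2

Answer: 2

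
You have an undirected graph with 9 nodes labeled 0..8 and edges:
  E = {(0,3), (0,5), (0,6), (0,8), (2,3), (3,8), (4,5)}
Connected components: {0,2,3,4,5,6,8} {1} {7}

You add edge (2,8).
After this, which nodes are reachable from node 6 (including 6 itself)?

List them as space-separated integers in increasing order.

Before: nodes reachable from 6: {0,2,3,4,5,6,8}
Adding (2,8): both endpoints already in same component. Reachability from 6 unchanged.
After: nodes reachable from 6: {0,2,3,4,5,6,8}

Answer: 0 2 3 4 5 6 8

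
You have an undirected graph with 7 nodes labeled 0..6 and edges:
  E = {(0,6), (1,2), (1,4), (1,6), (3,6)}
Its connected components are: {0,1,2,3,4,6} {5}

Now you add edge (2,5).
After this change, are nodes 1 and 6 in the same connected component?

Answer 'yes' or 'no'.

Initial components: {0,1,2,3,4,6} {5}
Adding edge (2,5): merges {0,1,2,3,4,6} and {5}.
New components: {0,1,2,3,4,5,6}
Are 1 and 6 in the same component? yes

Answer: yes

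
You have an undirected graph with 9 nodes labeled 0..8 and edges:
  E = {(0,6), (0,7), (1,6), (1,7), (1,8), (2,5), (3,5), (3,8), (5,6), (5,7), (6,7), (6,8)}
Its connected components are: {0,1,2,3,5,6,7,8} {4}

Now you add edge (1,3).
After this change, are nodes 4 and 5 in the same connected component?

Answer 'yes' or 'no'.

Answer: no

Derivation:
Initial components: {0,1,2,3,5,6,7,8} {4}
Adding edge (1,3): both already in same component {0,1,2,3,5,6,7,8}. No change.
New components: {0,1,2,3,5,6,7,8} {4}
Are 4 and 5 in the same component? no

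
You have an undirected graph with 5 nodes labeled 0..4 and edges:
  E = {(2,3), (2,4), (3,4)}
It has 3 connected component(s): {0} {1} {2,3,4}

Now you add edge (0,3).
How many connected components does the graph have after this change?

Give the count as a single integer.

Answer: 2

Derivation:
Initial component count: 3
Add (0,3): merges two components. Count decreases: 3 -> 2.
New component count: 2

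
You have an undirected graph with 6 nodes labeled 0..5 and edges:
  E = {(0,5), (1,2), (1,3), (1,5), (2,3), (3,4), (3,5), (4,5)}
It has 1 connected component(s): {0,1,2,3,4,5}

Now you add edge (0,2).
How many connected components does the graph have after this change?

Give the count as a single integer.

Initial component count: 1
Add (0,2): endpoints already in same component. Count unchanged: 1.
New component count: 1

Answer: 1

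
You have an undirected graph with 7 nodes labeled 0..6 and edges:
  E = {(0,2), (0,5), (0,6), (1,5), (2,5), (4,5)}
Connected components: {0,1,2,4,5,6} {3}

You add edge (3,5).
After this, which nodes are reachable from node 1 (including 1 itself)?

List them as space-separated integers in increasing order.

Before: nodes reachable from 1: {0,1,2,4,5,6}
Adding (3,5): merges 1's component with another. Reachability grows.
After: nodes reachable from 1: {0,1,2,3,4,5,6}

Answer: 0 1 2 3 4 5 6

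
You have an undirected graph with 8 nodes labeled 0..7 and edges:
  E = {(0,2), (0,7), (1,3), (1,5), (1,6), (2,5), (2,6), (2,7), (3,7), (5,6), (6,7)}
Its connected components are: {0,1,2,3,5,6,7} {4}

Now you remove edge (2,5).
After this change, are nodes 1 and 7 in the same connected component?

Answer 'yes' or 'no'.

Initial components: {0,1,2,3,5,6,7} {4}
Removing edge (2,5): not a bridge — component count unchanged at 2.
New components: {0,1,2,3,5,6,7} {4}
Are 1 and 7 in the same component? yes

Answer: yes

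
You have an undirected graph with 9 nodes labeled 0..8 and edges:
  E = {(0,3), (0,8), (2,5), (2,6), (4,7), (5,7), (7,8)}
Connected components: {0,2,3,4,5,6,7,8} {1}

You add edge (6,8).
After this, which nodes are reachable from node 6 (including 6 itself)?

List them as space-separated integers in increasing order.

Before: nodes reachable from 6: {0,2,3,4,5,6,7,8}
Adding (6,8): both endpoints already in same component. Reachability from 6 unchanged.
After: nodes reachable from 6: {0,2,3,4,5,6,7,8}

Answer: 0 2 3 4 5 6 7 8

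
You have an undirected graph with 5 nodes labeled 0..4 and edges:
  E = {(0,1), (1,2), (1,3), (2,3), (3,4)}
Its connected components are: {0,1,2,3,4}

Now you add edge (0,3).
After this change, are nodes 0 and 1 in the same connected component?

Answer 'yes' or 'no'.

Answer: yes

Derivation:
Initial components: {0,1,2,3,4}
Adding edge (0,3): both already in same component {0,1,2,3,4}. No change.
New components: {0,1,2,3,4}
Are 0 and 1 in the same component? yes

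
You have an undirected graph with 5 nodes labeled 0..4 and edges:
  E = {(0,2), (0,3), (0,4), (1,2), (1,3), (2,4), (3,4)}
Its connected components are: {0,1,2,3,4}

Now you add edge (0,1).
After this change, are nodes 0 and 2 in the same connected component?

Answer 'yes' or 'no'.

Answer: yes

Derivation:
Initial components: {0,1,2,3,4}
Adding edge (0,1): both already in same component {0,1,2,3,4}. No change.
New components: {0,1,2,3,4}
Are 0 and 2 in the same component? yes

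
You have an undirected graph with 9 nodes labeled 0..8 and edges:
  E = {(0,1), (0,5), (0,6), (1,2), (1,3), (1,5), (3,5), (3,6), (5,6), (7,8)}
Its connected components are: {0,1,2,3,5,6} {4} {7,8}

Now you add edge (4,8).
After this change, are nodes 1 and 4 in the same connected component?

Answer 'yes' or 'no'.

Answer: no

Derivation:
Initial components: {0,1,2,3,5,6} {4} {7,8}
Adding edge (4,8): merges {4} and {7,8}.
New components: {0,1,2,3,5,6} {4,7,8}
Are 1 and 4 in the same component? no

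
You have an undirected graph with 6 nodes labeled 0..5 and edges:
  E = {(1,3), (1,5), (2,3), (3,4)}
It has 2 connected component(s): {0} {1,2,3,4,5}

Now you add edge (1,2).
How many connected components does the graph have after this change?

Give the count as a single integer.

Answer: 2

Derivation:
Initial component count: 2
Add (1,2): endpoints already in same component. Count unchanged: 2.
New component count: 2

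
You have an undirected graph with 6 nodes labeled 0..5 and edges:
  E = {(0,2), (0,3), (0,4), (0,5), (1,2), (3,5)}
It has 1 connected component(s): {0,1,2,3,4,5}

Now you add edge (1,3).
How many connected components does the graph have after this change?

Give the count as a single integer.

Initial component count: 1
Add (1,3): endpoints already in same component. Count unchanged: 1.
New component count: 1

Answer: 1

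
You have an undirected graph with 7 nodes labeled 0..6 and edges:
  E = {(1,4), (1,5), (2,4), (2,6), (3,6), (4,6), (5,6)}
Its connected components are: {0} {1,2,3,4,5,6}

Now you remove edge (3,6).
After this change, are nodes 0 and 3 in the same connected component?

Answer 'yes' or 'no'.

Answer: no

Derivation:
Initial components: {0} {1,2,3,4,5,6}
Removing edge (3,6): it was a bridge — component count 2 -> 3.
New components: {0} {1,2,4,5,6} {3}
Are 0 and 3 in the same component? no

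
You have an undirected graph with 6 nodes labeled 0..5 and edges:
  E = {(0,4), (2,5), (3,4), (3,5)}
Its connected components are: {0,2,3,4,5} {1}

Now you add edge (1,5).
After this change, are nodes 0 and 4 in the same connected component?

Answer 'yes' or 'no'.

Answer: yes

Derivation:
Initial components: {0,2,3,4,5} {1}
Adding edge (1,5): merges {1} and {0,2,3,4,5}.
New components: {0,1,2,3,4,5}
Are 0 and 4 in the same component? yes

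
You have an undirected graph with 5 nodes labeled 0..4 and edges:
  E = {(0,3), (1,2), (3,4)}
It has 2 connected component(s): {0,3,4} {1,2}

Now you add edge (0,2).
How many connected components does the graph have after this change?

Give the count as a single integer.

Answer: 1

Derivation:
Initial component count: 2
Add (0,2): merges two components. Count decreases: 2 -> 1.
New component count: 1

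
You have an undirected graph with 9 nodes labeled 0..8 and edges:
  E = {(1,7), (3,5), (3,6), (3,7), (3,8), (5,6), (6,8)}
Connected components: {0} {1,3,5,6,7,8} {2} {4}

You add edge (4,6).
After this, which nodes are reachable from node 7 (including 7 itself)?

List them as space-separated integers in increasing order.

Before: nodes reachable from 7: {1,3,5,6,7,8}
Adding (4,6): merges 7's component with another. Reachability grows.
After: nodes reachable from 7: {1,3,4,5,6,7,8}

Answer: 1 3 4 5 6 7 8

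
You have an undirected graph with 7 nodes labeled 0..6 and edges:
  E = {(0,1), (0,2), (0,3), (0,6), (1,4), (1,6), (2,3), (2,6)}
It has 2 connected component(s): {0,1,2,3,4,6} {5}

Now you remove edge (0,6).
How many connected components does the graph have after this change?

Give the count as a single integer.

Answer: 2

Derivation:
Initial component count: 2
Remove (0,6): not a bridge. Count unchanged: 2.
  After removal, components: {0,1,2,3,4,6} {5}
New component count: 2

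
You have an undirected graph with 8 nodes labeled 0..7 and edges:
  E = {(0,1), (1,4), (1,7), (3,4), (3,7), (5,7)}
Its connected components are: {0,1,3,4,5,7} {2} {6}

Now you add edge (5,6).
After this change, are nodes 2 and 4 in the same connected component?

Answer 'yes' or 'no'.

Initial components: {0,1,3,4,5,7} {2} {6}
Adding edge (5,6): merges {0,1,3,4,5,7} and {6}.
New components: {0,1,3,4,5,6,7} {2}
Are 2 and 4 in the same component? no

Answer: no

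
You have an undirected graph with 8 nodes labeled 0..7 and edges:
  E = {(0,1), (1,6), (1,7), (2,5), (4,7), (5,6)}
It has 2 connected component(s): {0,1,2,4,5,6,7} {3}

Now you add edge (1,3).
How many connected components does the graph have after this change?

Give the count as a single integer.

Answer: 1

Derivation:
Initial component count: 2
Add (1,3): merges two components. Count decreases: 2 -> 1.
New component count: 1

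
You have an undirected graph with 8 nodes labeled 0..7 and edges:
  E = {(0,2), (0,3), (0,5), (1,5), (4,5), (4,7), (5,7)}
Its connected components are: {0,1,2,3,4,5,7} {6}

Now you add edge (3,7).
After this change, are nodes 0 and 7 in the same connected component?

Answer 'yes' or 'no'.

Initial components: {0,1,2,3,4,5,7} {6}
Adding edge (3,7): both already in same component {0,1,2,3,4,5,7}. No change.
New components: {0,1,2,3,4,5,7} {6}
Are 0 and 7 in the same component? yes

Answer: yes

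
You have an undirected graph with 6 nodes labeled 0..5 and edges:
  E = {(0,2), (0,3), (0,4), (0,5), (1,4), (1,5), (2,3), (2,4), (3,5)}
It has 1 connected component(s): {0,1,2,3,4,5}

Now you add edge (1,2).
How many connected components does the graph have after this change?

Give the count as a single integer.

Answer: 1

Derivation:
Initial component count: 1
Add (1,2): endpoints already in same component. Count unchanged: 1.
New component count: 1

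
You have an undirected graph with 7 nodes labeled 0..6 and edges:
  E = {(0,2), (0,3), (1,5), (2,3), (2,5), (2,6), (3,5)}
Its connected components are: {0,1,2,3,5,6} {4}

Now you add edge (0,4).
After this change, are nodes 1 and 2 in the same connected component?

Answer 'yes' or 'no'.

Initial components: {0,1,2,3,5,6} {4}
Adding edge (0,4): merges {0,1,2,3,5,6} and {4}.
New components: {0,1,2,3,4,5,6}
Are 1 and 2 in the same component? yes

Answer: yes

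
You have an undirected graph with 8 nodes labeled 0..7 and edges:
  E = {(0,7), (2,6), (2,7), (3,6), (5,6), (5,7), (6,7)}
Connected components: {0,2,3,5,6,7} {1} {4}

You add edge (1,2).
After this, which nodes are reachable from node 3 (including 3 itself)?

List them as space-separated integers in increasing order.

Answer: 0 1 2 3 5 6 7

Derivation:
Before: nodes reachable from 3: {0,2,3,5,6,7}
Adding (1,2): merges 3's component with another. Reachability grows.
After: nodes reachable from 3: {0,1,2,3,5,6,7}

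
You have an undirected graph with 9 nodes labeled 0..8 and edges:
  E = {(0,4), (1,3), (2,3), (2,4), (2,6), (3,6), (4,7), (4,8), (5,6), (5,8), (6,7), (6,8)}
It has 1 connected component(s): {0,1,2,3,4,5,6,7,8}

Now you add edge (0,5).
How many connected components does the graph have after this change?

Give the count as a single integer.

Answer: 1

Derivation:
Initial component count: 1
Add (0,5): endpoints already in same component. Count unchanged: 1.
New component count: 1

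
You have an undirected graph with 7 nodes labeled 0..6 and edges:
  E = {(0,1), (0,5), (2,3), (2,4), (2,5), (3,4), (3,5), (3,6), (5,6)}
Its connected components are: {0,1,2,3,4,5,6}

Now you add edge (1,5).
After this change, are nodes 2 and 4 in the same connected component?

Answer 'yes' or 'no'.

Answer: yes

Derivation:
Initial components: {0,1,2,3,4,5,6}
Adding edge (1,5): both already in same component {0,1,2,3,4,5,6}. No change.
New components: {0,1,2,3,4,5,6}
Are 2 and 4 in the same component? yes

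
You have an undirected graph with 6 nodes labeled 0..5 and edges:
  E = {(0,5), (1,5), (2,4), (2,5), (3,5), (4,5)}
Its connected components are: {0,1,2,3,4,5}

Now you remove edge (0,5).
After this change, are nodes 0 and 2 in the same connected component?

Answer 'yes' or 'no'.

Initial components: {0,1,2,3,4,5}
Removing edge (0,5): it was a bridge — component count 1 -> 2.
New components: {0} {1,2,3,4,5}
Are 0 and 2 in the same component? no

Answer: no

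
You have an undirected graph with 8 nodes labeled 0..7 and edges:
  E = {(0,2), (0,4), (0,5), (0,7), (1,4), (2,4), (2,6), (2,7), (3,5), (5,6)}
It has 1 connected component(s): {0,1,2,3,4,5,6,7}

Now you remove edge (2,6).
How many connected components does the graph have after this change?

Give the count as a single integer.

Answer: 1

Derivation:
Initial component count: 1
Remove (2,6): not a bridge. Count unchanged: 1.
  After removal, components: {0,1,2,3,4,5,6,7}
New component count: 1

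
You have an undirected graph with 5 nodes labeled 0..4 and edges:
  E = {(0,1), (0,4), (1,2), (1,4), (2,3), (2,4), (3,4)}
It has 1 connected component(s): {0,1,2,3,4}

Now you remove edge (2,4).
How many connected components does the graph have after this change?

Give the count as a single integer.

Answer: 1

Derivation:
Initial component count: 1
Remove (2,4): not a bridge. Count unchanged: 1.
  After removal, components: {0,1,2,3,4}
New component count: 1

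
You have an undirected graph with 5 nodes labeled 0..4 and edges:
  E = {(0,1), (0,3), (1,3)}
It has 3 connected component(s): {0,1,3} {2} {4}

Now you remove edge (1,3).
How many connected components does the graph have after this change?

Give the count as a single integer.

Initial component count: 3
Remove (1,3): not a bridge. Count unchanged: 3.
  After removal, components: {0,1,3} {2} {4}
New component count: 3

Answer: 3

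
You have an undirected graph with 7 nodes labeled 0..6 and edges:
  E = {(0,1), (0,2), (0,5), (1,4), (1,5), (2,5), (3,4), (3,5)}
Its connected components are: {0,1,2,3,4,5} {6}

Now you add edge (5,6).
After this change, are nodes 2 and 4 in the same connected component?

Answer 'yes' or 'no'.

Answer: yes

Derivation:
Initial components: {0,1,2,3,4,5} {6}
Adding edge (5,6): merges {0,1,2,3,4,5} and {6}.
New components: {0,1,2,3,4,5,6}
Are 2 and 4 in the same component? yes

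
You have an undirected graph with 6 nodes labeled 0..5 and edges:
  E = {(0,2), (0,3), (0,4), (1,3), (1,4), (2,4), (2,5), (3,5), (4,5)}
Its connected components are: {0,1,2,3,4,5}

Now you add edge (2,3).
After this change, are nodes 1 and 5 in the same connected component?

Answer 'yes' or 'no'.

Answer: yes

Derivation:
Initial components: {0,1,2,3,4,5}
Adding edge (2,3): both already in same component {0,1,2,3,4,5}. No change.
New components: {0,1,2,3,4,5}
Are 1 and 5 in the same component? yes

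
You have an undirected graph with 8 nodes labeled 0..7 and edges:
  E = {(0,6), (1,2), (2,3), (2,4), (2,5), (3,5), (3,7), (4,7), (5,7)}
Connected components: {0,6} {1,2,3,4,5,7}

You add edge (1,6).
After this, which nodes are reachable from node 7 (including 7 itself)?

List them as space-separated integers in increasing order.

Before: nodes reachable from 7: {1,2,3,4,5,7}
Adding (1,6): merges 7's component with another. Reachability grows.
After: nodes reachable from 7: {0,1,2,3,4,5,6,7}

Answer: 0 1 2 3 4 5 6 7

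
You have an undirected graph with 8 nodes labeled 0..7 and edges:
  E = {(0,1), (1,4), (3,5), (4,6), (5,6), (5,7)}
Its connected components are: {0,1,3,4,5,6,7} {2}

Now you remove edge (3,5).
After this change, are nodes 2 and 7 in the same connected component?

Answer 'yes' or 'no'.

Initial components: {0,1,3,4,5,6,7} {2}
Removing edge (3,5): it was a bridge — component count 2 -> 3.
New components: {0,1,4,5,6,7} {2} {3}
Are 2 and 7 in the same component? no

Answer: no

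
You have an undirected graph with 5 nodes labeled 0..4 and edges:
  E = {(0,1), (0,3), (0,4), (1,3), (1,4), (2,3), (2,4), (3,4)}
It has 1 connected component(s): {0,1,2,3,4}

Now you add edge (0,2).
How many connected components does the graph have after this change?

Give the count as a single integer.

Initial component count: 1
Add (0,2): endpoints already in same component. Count unchanged: 1.
New component count: 1

Answer: 1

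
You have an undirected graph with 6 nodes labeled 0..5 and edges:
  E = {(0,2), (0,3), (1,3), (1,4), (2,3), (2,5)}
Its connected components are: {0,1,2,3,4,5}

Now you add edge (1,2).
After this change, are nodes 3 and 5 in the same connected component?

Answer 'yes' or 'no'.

Initial components: {0,1,2,3,4,5}
Adding edge (1,2): both already in same component {0,1,2,3,4,5}. No change.
New components: {0,1,2,3,4,5}
Are 3 and 5 in the same component? yes

Answer: yes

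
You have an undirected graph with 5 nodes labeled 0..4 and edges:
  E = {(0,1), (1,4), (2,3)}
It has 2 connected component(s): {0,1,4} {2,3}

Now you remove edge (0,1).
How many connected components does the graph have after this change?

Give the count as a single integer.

Initial component count: 2
Remove (0,1): it was a bridge. Count increases: 2 -> 3.
  After removal, components: {0} {1,4} {2,3}
New component count: 3

Answer: 3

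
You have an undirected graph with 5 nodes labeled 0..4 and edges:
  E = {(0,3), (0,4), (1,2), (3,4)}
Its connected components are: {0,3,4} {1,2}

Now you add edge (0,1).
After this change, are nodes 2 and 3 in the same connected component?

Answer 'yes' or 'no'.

Answer: yes

Derivation:
Initial components: {0,3,4} {1,2}
Adding edge (0,1): merges {0,3,4} and {1,2}.
New components: {0,1,2,3,4}
Are 2 and 3 in the same component? yes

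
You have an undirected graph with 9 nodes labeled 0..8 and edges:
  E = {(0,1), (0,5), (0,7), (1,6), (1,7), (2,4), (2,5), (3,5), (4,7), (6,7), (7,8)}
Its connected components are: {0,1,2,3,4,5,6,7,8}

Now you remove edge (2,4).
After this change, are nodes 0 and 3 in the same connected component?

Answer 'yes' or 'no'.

Answer: yes

Derivation:
Initial components: {0,1,2,3,4,5,6,7,8}
Removing edge (2,4): not a bridge — component count unchanged at 1.
New components: {0,1,2,3,4,5,6,7,8}
Are 0 and 3 in the same component? yes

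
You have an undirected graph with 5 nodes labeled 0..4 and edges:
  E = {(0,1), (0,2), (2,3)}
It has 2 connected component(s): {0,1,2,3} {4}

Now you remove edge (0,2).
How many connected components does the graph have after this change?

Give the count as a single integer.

Initial component count: 2
Remove (0,2): it was a bridge. Count increases: 2 -> 3.
  After removal, components: {0,1} {2,3} {4}
New component count: 3

Answer: 3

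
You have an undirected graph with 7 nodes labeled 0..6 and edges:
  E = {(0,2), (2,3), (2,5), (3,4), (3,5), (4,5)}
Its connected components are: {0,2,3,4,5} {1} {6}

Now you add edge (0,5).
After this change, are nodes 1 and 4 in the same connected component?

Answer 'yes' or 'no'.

Answer: no

Derivation:
Initial components: {0,2,3,4,5} {1} {6}
Adding edge (0,5): both already in same component {0,2,3,4,5}. No change.
New components: {0,2,3,4,5} {1} {6}
Are 1 and 4 in the same component? no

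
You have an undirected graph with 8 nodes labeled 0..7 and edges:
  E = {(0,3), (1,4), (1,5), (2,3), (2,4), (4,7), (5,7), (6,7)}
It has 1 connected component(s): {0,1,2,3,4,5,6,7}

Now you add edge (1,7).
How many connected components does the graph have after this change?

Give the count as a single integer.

Initial component count: 1
Add (1,7): endpoints already in same component. Count unchanged: 1.
New component count: 1

Answer: 1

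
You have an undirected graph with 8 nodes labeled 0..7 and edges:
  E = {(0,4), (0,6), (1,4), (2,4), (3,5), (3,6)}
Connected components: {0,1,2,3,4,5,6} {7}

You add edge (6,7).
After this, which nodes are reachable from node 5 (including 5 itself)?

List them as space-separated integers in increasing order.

Before: nodes reachable from 5: {0,1,2,3,4,5,6}
Adding (6,7): merges 5's component with another. Reachability grows.
After: nodes reachable from 5: {0,1,2,3,4,5,6,7}

Answer: 0 1 2 3 4 5 6 7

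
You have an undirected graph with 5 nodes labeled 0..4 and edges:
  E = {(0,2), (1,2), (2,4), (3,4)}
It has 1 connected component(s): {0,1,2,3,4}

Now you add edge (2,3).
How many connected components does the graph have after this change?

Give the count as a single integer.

Initial component count: 1
Add (2,3): endpoints already in same component. Count unchanged: 1.
New component count: 1

Answer: 1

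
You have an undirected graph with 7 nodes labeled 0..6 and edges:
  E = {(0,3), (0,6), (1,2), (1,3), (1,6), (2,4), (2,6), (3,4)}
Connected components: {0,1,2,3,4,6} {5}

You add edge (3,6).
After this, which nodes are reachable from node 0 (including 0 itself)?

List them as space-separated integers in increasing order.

Answer: 0 1 2 3 4 6

Derivation:
Before: nodes reachable from 0: {0,1,2,3,4,6}
Adding (3,6): both endpoints already in same component. Reachability from 0 unchanged.
After: nodes reachable from 0: {0,1,2,3,4,6}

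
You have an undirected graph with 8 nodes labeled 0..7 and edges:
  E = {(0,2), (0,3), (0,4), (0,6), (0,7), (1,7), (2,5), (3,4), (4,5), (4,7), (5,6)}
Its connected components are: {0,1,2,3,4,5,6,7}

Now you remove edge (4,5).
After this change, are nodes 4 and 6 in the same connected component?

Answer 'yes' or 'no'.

Answer: yes

Derivation:
Initial components: {0,1,2,3,4,5,6,7}
Removing edge (4,5): not a bridge — component count unchanged at 1.
New components: {0,1,2,3,4,5,6,7}
Are 4 and 6 in the same component? yes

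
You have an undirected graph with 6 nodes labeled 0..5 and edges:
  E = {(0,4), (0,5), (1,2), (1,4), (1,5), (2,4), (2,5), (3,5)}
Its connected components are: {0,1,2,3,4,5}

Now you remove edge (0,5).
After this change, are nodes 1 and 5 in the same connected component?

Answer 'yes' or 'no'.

Answer: yes

Derivation:
Initial components: {0,1,2,3,4,5}
Removing edge (0,5): not a bridge — component count unchanged at 1.
New components: {0,1,2,3,4,5}
Are 1 and 5 in the same component? yes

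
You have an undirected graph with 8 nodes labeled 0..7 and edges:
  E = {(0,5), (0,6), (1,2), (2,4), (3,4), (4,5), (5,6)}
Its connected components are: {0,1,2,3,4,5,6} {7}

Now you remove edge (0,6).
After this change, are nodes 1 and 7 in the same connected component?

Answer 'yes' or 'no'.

Answer: no

Derivation:
Initial components: {0,1,2,3,4,5,6} {7}
Removing edge (0,6): not a bridge — component count unchanged at 2.
New components: {0,1,2,3,4,5,6} {7}
Are 1 and 7 in the same component? no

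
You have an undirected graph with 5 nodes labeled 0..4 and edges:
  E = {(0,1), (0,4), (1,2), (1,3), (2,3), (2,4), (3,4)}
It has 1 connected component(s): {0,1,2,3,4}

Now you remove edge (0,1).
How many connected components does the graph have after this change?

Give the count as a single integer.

Initial component count: 1
Remove (0,1): not a bridge. Count unchanged: 1.
  After removal, components: {0,1,2,3,4}
New component count: 1

Answer: 1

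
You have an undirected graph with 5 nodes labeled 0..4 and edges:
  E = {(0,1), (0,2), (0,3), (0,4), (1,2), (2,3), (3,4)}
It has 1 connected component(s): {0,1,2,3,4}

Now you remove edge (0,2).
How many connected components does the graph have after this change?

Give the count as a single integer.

Answer: 1

Derivation:
Initial component count: 1
Remove (0,2): not a bridge. Count unchanged: 1.
  After removal, components: {0,1,2,3,4}
New component count: 1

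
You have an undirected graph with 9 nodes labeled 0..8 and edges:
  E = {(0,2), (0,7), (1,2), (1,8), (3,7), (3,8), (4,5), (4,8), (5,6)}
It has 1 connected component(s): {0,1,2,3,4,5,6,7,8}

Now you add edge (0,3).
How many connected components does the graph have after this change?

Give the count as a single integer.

Initial component count: 1
Add (0,3): endpoints already in same component. Count unchanged: 1.
New component count: 1

Answer: 1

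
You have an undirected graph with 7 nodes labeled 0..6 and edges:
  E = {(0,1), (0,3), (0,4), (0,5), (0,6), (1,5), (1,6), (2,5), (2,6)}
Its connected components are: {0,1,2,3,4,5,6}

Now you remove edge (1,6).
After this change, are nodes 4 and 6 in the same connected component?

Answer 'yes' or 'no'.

Initial components: {0,1,2,3,4,5,6}
Removing edge (1,6): not a bridge — component count unchanged at 1.
New components: {0,1,2,3,4,5,6}
Are 4 and 6 in the same component? yes

Answer: yes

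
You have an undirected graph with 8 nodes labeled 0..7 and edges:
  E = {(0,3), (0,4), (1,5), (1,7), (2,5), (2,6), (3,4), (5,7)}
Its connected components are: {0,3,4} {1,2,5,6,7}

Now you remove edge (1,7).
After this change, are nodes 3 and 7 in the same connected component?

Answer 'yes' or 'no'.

Initial components: {0,3,4} {1,2,5,6,7}
Removing edge (1,7): not a bridge — component count unchanged at 2.
New components: {0,3,4} {1,2,5,6,7}
Are 3 and 7 in the same component? no

Answer: no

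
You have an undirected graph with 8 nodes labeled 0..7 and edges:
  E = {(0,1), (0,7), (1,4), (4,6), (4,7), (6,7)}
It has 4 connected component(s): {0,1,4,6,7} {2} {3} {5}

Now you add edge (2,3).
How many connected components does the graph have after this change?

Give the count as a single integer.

Initial component count: 4
Add (2,3): merges two components. Count decreases: 4 -> 3.
New component count: 3

Answer: 3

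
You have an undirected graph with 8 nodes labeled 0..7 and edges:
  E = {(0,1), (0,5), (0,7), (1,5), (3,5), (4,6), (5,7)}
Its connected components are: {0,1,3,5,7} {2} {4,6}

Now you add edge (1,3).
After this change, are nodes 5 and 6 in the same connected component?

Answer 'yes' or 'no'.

Initial components: {0,1,3,5,7} {2} {4,6}
Adding edge (1,3): both already in same component {0,1,3,5,7}. No change.
New components: {0,1,3,5,7} {2} {4,6}
Are 5 and 6 in the same component? no

Answer: no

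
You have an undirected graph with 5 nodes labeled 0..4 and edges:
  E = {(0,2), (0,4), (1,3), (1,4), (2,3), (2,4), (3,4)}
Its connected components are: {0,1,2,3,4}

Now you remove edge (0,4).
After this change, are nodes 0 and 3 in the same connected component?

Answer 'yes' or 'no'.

Initial components: {0,1,2,3,4}
Removing edge (0,4): not a bridge — component count unchanged at 1.
New components: {0,1,2,3,4}
Are 0 and 3 in the same component? yes

Answer: yes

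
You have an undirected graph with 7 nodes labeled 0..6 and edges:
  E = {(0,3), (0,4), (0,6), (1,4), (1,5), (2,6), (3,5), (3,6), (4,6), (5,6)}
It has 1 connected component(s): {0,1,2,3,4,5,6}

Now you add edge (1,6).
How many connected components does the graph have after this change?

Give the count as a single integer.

Answer: 1

Derivation:
Initial component count: 1
Add (1,6): endpoints already in same component. Count unchanged: 1.
New component count: 1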